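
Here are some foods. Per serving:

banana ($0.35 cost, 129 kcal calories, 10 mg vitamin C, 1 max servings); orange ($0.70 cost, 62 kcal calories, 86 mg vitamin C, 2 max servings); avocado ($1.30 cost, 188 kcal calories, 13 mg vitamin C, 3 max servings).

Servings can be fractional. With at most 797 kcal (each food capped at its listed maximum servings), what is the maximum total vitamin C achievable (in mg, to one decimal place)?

Vitamin C per kcal: orange 1.387, banana 0.07752, avocado 0.06915.
Take 2 servings of orange: uses 124 kcal, +172.0 mg vitamin C (running total 172.0 mg).
Take 1 serving of banana: uses 129 kcal, +10.0 mg vitamin C (running total 182.0 mg).
Take 2.894 servings of avocado: uses 544 kcal, +37.6 mg vitamin C (running total 219.6 mg).
Greedy by best ratio exhausts the calories allowance optimally: 219.6 mg.

219.6 mg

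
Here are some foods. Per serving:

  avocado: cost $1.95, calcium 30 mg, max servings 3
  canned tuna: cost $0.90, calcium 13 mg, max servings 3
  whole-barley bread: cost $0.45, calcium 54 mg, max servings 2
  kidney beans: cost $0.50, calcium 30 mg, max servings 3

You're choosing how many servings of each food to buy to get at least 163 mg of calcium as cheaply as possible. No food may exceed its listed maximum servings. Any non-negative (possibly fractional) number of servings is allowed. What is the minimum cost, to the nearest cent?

Cost per mg of calcium: whole-barley bread $0.0083, kidney beans $0.0167, avocado $0.0650, canned tuna $0.0692.
Take 2 servings of whole-barley bread: +108.0 mg calcium for $0.90 (total $0.90, still need 55.0 mg).
Take 1.833 servings of kidney beans: +55.0 mg calcium for $0.92 (total $1.82, still need 0.0 mg).
Greedy by cheapest-per-mg is optimal for a single linear constraint, so the minimum cost is $1.82.

$1.82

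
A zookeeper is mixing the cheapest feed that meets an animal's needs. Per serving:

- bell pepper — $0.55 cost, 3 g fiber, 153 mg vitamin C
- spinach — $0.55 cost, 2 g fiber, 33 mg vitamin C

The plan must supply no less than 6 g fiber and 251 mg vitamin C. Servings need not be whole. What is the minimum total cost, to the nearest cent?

$1.10

Check every corner: each single food scaled to meet both minima, and each pair solved so both constraints bind.
bell pepper only: max(6/3, 251/153) = 2 servings → $1.10.
spinach only: max(6/2, 251/33) = 7.606 servings → $4.18.
bell pepper + spinach with both tight: 1.469 servings and 0.7971 servings → $1.25.
The minimum over all feasible corners is $1.10.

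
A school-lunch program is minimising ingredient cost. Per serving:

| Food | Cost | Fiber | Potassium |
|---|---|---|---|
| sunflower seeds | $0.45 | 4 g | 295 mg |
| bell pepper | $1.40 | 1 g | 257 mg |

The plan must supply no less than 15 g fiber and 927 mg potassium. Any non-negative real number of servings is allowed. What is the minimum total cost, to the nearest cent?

$1.69

sunflower seeds only: max(15/4, 927/295) = 3.75 servings → $1.69.
bell pepper only: max(15/1, 927/257) = 15 servings → $21.00.
sunflower seeds + bell pepper: the both-tight solution has a negative serving — not a feasible corner.
The minimum over all feasible corners is $1.69.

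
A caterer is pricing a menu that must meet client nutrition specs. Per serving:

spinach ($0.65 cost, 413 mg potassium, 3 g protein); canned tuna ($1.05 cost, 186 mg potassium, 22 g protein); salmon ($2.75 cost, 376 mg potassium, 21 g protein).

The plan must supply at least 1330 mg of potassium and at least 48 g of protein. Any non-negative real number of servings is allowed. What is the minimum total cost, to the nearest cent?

Two binding constraints pin down two serving amounts, so the optimal mix uses at most two foods. The candidates are each food alone (scaled to the tighter of potassium/protein) and each pair with both constraints tight.
spinach only: max(1330/413, 48/3) = 16 servings → $10.40.
canned tuna only: max(1330/186, 48/22) = 7.151 servings → $7.51.
salmon only: max(1330/376, 48/21) = 3.537 servings → $9.73.
spinach + canned tuna with both tight: 2.384 servings and 1.857 servings → $3.50.
spinach + salmon with both tight: 1.31 servings and 2.099 servings → $6.62.
canned tuna + salmon: intersection lies outside the first quadrant.
The minimum over all feasible corners is $3.50.

$3.50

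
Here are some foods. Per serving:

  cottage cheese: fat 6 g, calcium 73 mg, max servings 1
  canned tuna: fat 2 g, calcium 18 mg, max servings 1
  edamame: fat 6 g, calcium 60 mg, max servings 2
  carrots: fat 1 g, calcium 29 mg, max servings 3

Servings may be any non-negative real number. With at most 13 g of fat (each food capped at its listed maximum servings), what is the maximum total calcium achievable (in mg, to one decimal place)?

Calcium per g fat: carrots 29, cottage cheese 12.17, edamame 10, canned tuna 9.
Take 3 servings of carrots: uses 3 g fat, +87.0 mg calcium (running total 87.0 mg).
Take 1 serving of cottage cheese: uses 6 g fat, +73.0 mg calcium (running total 160.0 mg).
Take 0.6667 servings of edamame: uses 4 g fat, +40.0 mg calcium (running total 200.0 mg).
Filling greedily by calcium-per-g fat is optimal for one linear limit, giving 200.0 mg.

200.0 mg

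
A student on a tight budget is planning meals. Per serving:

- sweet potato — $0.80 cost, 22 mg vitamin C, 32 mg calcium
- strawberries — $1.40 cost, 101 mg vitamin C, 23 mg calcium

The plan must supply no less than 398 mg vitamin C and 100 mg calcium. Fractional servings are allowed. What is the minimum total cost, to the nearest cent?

A basic optimal solution has at most two foods positive. Try each food alone and each pair with both targets met exactly.
sweet potato only: max(398/22, 100/32) = 18.09 servings → $14.47.
strawberries only: max(398/101, 100/23) = 4.348 servings → $6.09.
sweet potato + strawberries with both tight: 0.347 servings and 3.865 servings → $5.69.
Cheapest feasible corner: $5.69.

$5.69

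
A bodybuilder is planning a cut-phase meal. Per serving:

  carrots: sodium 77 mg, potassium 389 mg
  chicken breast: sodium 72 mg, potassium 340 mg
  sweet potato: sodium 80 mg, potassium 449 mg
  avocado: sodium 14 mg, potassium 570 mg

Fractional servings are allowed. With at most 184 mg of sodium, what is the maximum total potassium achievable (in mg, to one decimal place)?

Potassium per mg sodium: avocado 40.71, sweet potato 5.612, carrots 5.052, chicken breast 4.722.
With no serving limits, spend the whole sodium allowance on avocado: 184 mg / 14 mg × 570 mg = 7491.4 mg.

7491.4 mg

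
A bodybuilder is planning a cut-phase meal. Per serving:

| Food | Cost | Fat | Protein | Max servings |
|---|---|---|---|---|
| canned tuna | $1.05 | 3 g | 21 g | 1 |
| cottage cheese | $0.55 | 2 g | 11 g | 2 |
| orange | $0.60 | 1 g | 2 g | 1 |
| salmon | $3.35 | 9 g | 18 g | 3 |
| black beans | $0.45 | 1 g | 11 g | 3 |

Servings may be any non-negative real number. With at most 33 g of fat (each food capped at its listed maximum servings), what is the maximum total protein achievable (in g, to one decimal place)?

Protein per g fat: black beans 11, canned tuna 7, cottage cheese 5.5, orange 2, salmon 2.
Take 3 servings of black beans: uses 3 g fat, +33.0 g protein (running total 33.0 g).
Take 1 serving of canned tuna: uses 3 g fat, +21.0 g protein (running total 54.0 g).
Take 2 servings of cottage cheese: uses 4 g fat, +22.0 g protein (running total 76.0 g).
Take 1 serving of orange: uses 1 g fat, +2.0 g protein (running total 78.0 g).
Take 2.444 servings of salmon: uses 22 g fat, +44.0 g protein (running total 122.0 g).
Greedy by best ratio exhausts the fat allowance optimally: 122.0 g.

122.0 g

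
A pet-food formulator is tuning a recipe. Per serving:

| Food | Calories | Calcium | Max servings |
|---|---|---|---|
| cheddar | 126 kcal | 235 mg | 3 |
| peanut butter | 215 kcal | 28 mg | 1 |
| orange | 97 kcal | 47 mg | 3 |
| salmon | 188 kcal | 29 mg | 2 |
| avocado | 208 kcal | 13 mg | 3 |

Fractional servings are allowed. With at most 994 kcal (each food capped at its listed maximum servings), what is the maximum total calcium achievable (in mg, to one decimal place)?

Calcium per kcal: cheddar 1.865, orange 0.4845, salmon 0.1543, peanut butter 0.1302, avocado 0.0625.
Take 3 servings of cheddar: uses 378 kcal, +705.0 mg calcium (running total 705.0 mg).
Take 3 servings of orange: uses 291 kcal, +141.0 mg calcium (running total 846.0 mg).
Take 1.729 servings of salmon: uses 325 kcal, +50.1 mg calcium (running total 896.1 mg).
Filling greedily by calcium-per-kcal is optimal for one linear limit, giving 896.1 mg.

896.1 mg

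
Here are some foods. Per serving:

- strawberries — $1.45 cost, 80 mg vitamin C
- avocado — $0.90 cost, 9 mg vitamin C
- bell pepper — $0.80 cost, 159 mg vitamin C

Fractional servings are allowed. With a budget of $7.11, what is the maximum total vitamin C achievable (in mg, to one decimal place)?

1413.1 mg

Vitamin C per dollar: bell pepper 198.8, strawberries 55.17, avocado 10.
With no serving limits, spend the whole cost allowance on bell pepper: $7.11 / $0.80 × 159 mg = 1413.1 mg.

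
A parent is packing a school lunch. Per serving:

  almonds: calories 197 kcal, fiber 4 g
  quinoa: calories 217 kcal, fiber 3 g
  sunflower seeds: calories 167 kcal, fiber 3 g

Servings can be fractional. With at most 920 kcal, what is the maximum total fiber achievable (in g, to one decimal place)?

Fiber per kcal: almonds 0.0203, sunflower seeds 0.01796, quinoa 0.01382.
With no serving limits, spend the whole calories allowance on almonds: 920 kcal / 197 kcal × 4 g = 18.7 g.

18.7 g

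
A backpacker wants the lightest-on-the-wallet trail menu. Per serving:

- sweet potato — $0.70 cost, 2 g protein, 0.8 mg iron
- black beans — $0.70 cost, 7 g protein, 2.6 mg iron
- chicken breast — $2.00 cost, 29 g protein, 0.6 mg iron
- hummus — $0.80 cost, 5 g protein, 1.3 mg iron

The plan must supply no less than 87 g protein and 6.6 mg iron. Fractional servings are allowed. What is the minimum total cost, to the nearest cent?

This is a tiny linear program; its minimum lies at a vertex of the feasible set. List the vertices and price them.
sweet potato only: max(87/2, 6.6/0.8) = 43.5 servings → $30.45.
black beans only: max(87/7, 6.6/2.6) = 12.43 servings → $8.70.
chicken breast only: max(87/29, 6.6/0.6) = 11 servings → $22.00.
hummus only: max(87/5, 6.6/1.3) = 17.4 servings → $13.92.
sweet potato + black beans with both targets exact would need a negative amount; discard.
sweet potato + chicken breast with both tight: 6.327 servings and 2.564 servings → $9.56.
sweet potato + hummus with both targets exact would need a negative amount; discard.
black beans + chicken breast with both tight: 1.955 servings and 2.528 servings → $6.42.
black beans + hummus: intersection lies outside the first quadrant.
chicken breast + hummus with both tight: 2.308 servings and 4.012 servings → $7.83.
Cheapest feasible corner: $6.42.

$6.42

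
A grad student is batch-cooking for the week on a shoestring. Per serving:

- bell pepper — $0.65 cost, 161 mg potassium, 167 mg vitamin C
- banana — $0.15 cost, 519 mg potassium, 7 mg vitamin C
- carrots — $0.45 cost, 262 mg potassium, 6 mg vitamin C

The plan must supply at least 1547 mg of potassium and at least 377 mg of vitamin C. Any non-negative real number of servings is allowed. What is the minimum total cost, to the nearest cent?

$1.75

Check every corner: each single food scaled to meet both minima, and each pair solved so both constraints bind.
bell pepper only: max(1547/161, 377/167) = 9.609 servings → $6.25.
banana only: max(1547/519, 377/7) = 53.86 servings → $8.08.
carrots only: max(1547/262, 377/6) = 62.83 servings → $28.27.
bell pepper + banana with both tight: 2.161 servings and 2.31 servings → $1.75.
bell pepper + carrots with both tight: 2.092 servings and 4.619 servings → $3.44.
banana + carrots with both targets exact would need a negative amount; discard.
The minimum over all feasible corners is $1.75.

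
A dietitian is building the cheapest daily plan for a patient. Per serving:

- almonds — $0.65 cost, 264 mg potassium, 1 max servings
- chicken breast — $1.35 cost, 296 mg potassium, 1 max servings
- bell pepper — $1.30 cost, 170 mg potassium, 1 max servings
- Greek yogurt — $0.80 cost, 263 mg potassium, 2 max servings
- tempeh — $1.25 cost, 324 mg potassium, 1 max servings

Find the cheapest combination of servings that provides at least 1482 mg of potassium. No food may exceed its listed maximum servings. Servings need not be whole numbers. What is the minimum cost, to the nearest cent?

$5.40

Cost per mg of potassium: almonds $0.0025, Greek yogurt $0.0030, tempeh $0.0039, chicken breast $0.0046, bell pepper $0.0076.
Take 1 serving of almonds: +264.0 mg potassium for $0.65 (total $0.65, still need 1218.0 mg).
Take 2 servings of Greek yogurt: +526.0 mg potassium for $1.60 (total $2.25, still need 692.0 mg).
Take 1 serving of tempeh: +324.0 mg potassium for $1.25 (total $3.50, still need 368.0 mg).
Take 1 serving of chicken breast: +296.0 mg potassium for $1.35 (total $4.85, still need 72.0 mg).
Take 0.4235 servings of bell pepper: +72.0 mg potassium for $0.55 (total $5.40, still need 0.0 mg).
Greedy by cheapest-per-mg is optimal for a single linear constraint, so the minimum cost is $5.40.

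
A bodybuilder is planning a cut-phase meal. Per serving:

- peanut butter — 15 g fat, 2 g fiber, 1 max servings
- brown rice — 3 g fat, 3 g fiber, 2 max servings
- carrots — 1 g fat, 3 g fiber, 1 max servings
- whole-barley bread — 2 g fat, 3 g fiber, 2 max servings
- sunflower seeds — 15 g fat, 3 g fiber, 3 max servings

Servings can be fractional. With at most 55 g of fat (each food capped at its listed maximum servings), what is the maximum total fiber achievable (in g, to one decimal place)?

23.8 g

Fiber per g fat: carrots 3, whole-barley bread 1.5, brown rice 1, sunflower seeds 0.2, peanut butter 0.1333.
Take 1 serving of carrots: uses 1 g fat, +3.0 g fiber (running total 3.0 g).
Take 2 servings of whole-barley bread: uses 4 g fat, +6.0 g fiber (running total 9.0 g).
Take 2 servings of brown rice: uses 6 g fat, +6.0 g fiber (running total 15.0 g).
Take 2.933 servings of sunflower seeds: uses 44 g fat, +8.8 g fiber (running total 23.8 g).
Greedy by best ratio exhausts the fat allowance optimally: 23.8 g.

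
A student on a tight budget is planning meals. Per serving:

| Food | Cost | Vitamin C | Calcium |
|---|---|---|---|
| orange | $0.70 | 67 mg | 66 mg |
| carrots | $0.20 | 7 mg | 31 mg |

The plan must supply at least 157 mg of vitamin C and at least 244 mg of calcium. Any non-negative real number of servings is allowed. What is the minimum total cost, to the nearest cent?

A basic optimal solution has at most two foods positive. Try each food alone and each pair with both targets met exactly.
orange only: max(157/67, 244/66) = 3.697 servings → $2.59.
carrots only: max(157/7, 244/31) = 22.43 servings → $4.49.
orange + carrots with both tight: 1.956 servings and 3.707 servings → $2.11.
The minimum over all feasible corners is $2.11.

$2.11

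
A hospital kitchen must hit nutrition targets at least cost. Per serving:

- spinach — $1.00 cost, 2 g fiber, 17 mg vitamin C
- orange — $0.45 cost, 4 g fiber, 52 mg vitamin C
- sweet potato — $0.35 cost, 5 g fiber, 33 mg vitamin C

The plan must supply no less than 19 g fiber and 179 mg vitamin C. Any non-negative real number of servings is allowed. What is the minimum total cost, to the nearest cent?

$1.69

Compare the cost at each extreme point of the feasible region.
spinach only: max(19/2, 179/17) = 10.53 servings → $10.53.
orange only: max(19/4, 179/52) = 4.75 servings → $2.14.
sweet potato only: max(19/5, 179/33) = 5.424 servings → $1.90.
spinach + orange with both tight: 7.556 servings and 0.9722 servings → $7.99.
spinach + sweet potato: the both-tight solution has a negative serving — not a feasible corner.
orange + sweet potato with both tight: 2.094 servings and 2.125 servings → $1.69.
Cheapest feasible corner: $1.69.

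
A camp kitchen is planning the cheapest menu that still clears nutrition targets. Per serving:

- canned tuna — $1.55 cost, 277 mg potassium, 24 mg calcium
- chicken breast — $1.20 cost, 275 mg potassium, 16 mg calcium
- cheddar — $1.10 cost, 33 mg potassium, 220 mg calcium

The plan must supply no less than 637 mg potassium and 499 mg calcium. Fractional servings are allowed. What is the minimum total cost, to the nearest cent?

Check every corner: each single food scaled to meet both minima, and each pair solved so both constraints bind.
canned tuna only: max(637/277, 499/24) = 20.79 servings → $32.23.
chicken breast only: max(637/275, 499/16) = 31.19 servings → $37.42.
cheddar only: max(637/33, 499/220) = 19.3 servings → $21.23.
canned tuna + chicken breast: the both-tight solution has a negative serving — not a feasible corner.
canned tuna + cheddar with both tight: 2.056 servings and 2.044 servings → $5.44.
chicken breast + cheddar with both tight: 2.062 servings and 2.118 servings → $4.80.
Cheapest feasible corner: $4.80.

$4.80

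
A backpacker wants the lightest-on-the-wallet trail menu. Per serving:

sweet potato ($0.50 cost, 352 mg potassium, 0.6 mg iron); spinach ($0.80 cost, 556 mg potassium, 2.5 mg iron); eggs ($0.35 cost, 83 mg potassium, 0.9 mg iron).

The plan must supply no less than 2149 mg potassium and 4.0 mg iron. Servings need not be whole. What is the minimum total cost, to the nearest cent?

$3.05

sweet potato only: max(2149/352, 4.0/0.6) = 6.667 servings → $3.33.
spinach only: max(2149/556, 4.0/2.5) = 3.865 servings → $3.09.
eggs only: max(2149/83, 4.0/0.9) = 25.89 servings → $9.06.
sweet potato + spinach with both tight: 5.762 servings and 0.2171 servings → $3.05.
sweet potato + eggs with both tight: 6 servings and 0.4442 servings → $3.16.
spinach + eggs: intersection lies outside the first quadrant.
Cheapest feasible corner: $3.05.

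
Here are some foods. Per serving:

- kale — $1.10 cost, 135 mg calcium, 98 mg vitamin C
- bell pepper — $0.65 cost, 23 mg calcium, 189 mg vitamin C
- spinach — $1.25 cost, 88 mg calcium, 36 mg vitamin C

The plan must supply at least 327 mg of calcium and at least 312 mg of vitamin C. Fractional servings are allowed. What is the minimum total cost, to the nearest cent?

$2.86

This is a tiny linear program; its minimum lies at a vertex of the feasible set. List the vertices and price them.
kale only: max(327/135, 312/98) = 3.184 servings → $3.50.
bell pepper only: max(327/23, 312/189) = 14.22 servings → $9.24.
spinach only: max(327/88, 312/36) = 8.667 servings → $10.83.
kale + bell pepper with both tight: 2.348 servings and 0.4331 servings → $2.86.
kale + spinach: the both-tight solution has a negative serving — not a feasible corner.
bell pepper + spinach with both tight: 0.9924 servings and 3.457 servings → $4.97.
So the least-cost plan costs $2.86.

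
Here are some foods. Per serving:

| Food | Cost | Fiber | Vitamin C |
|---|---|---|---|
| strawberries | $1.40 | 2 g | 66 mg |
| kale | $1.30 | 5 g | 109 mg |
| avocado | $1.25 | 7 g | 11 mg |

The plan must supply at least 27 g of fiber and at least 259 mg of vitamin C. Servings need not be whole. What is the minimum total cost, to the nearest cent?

A basic optimal solution has at most two foods positive. Try each food alone and each pair with both targets met exactly.
strawberries only: max(27/2, 259/66) = 13.5 servings → $18.90.
kale only: max(27/5, 259/109) = 5.4 servings → $7.02.
avocado only: max(27/7, 259/11) = 23.55 servings → $29.43.
strawberries + kale: the both-tight solution has a negative serving — not a feasible corner.
strawberries + avocado with both tight: 3.445 servings and 2.873 servings → $8.41.
kale + avocado with both tight: 2.141 servings and 2.328 servings → $5.69.
Cheapest feasible corner: $5.69.

$5.69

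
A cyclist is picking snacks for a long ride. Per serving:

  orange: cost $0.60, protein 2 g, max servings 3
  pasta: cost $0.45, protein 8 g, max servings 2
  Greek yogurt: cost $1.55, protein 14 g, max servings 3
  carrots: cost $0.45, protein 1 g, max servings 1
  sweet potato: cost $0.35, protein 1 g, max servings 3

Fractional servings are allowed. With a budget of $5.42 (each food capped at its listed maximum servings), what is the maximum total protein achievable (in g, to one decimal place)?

56.8 g

Protein per dollar: pasta 17.78, Greek yogurt 9.032, orange 3.333, sweet potato 2.857, carrots 2.222.
Take 2 servings of pasta: spends $0.90, +16.0 g protein (running total 16.0 g).
Take 2.916 servings of Greek yogurt: spends $4.52, +40.8 g protein (running total 56.8 g).
Filling greedily by protein-per-dollar is optimal for one linear limit, giving 56.8 g.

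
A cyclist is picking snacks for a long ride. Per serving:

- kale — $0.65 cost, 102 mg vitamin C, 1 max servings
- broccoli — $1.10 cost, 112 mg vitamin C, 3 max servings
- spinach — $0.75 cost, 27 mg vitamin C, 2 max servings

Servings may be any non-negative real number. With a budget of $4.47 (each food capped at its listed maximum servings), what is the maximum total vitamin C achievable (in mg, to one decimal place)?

Vitamin C per dollar: kale 156.9, broccoli 101.8, spinach 36.
Take 1 serving of kale: spends $0.65, +102.0 mg vitamin C (running total 102.0 mg).
Take 3 servings of broccoli: spends $3.30, +336.0 mg vitamin C (running total 438.0 mg).
Take 0.6933 servings of spinach: spends $0.52, +18.7 mg vitamin C (running total 456.7 mg).
Greedy by best ratio exhausts the cost allowance optimally: 456.7 mg.

456.7 mg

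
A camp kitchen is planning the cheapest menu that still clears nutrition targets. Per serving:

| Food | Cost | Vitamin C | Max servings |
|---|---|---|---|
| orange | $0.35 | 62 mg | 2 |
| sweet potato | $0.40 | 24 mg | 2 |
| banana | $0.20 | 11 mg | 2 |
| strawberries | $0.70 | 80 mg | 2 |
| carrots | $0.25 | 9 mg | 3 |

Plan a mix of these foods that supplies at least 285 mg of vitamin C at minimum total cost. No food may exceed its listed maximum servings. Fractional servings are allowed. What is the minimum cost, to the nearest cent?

$2.12

Cost per mg of vitamin C: orange $0.0056, strawberries $0.0088, sweet potato $0.0167, banana $0.0182, carrots $0.0278.
Take 2 servings of orange: +124.0 mg vitamin C for $0.70 (total $0.70, still need 161.0 mg).
Take 2 servings of strawberries: +160.0 mg vitamin C for $1.40 (total $2.10, still need 1.0 mg).
Take 0.04167 servings of sweet potato: +1.0 mg vitamin C for $0.02 (total $2.12, still need 0.0 mg).
Greedy by cheapest-per-mg is optimal for a single linear constraint, so the minimum cost is $2.12.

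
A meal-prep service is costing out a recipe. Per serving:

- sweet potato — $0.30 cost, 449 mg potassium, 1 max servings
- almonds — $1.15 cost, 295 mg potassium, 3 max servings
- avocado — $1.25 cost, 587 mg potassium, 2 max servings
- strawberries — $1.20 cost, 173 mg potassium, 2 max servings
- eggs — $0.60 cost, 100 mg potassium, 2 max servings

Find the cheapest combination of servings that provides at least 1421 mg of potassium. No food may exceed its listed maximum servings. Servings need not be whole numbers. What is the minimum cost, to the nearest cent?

$2.37

Cost per mg of potassium: sweet potato $0.0007, avocado $0.0021, almonds $0.0039, eggs $0.0060, strawberries $0.0069.
Take 1 serving of sweet potato: +449.0 mg potassium for $0.30 (total $0.30, still need 972.0 mg).
Take 1.656 servings of avocado: +972.0 mg potassium for $2.07 (total $2.37, still need 0.0 mg).
Greedy by cheapest-per-mg is optimal for a single linear constraint, so the minimum cost is $2.37.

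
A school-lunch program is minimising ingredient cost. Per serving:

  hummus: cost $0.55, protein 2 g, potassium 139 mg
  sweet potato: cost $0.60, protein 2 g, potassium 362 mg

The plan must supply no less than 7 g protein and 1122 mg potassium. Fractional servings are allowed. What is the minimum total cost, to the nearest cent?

$2.07

The cheapest plan sits at a corner of the feasible region — with two constraints it uses at most two foods.
hummus only: max(7/2, 1122/139) = 8.072 servings → $4.44.
sweet potato only: max(7/2, 1122/362) = 3.5 servings → $2.10.
hummus + sweet potato with both tight: 0.6502 servings and 2.85 servings → $2.07.
Cheapest feasible corner: $2.07.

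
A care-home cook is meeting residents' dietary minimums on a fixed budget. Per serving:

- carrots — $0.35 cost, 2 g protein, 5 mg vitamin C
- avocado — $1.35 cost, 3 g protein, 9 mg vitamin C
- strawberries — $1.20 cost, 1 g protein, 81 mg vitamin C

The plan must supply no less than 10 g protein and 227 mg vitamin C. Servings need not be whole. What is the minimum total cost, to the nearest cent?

$4.39

Two binding constraints pin down two serving amounts, so the optimal mix uses at most two foods. The candidates are each food alone (scaled to the tighter of protein/vitamin C) and each pair with both constraints tight.
carrots only: max(10/2, 227/5) = 45.4 servings → $15.89.
avocado only: max(10/3, 227/9) = 25.22 servings → $34.05.
strawberries only: max(10/1, 227/81) = 10 servings → $12.00.
carrots + avocado: intersection lies outside the first quadrant.
carrots + strawberries with both tight: 3.713 servings and 2.573 servings → $4.39.
avocado + strawberries with both tight: 2.491 servings and 2.526 servings → $6.39.
Cheapest feasible corner: $4.39.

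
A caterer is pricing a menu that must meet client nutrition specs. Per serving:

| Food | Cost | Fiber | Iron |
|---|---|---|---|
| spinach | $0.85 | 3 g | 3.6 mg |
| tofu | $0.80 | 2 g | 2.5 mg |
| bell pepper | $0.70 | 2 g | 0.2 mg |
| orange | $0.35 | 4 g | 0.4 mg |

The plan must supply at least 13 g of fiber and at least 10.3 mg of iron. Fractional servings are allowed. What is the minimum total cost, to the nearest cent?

The cheapest plan sits at a corner of the feasible region — with two constraints it uses at most two foods.
spinach only: max(13/3, 10.3/3.6) = 4.333 servings → $3.68.
tofu only: max(13/2, 10.3/2.5) = 6.5 servings → $5.20.
bell pepper only: max(13/2, 10.3/0.2) = 51.5 servings → $36.05.
orange only: max(13/4, 10.3/0.4) = 25.75 servings → $9.01.
spinach + tofu: intersection lies outside the first quadrant.
spinach + bell pepper with both tight: 2.727 servings and 2.409 servings → $4.00.
spinach + orange with both tight: 2.727 servings and 1.205 servings → $2.74.
tofu + bell pepper with both tight: 3.913 servings and 2.587 servings → $4.94.
tofu + orange with both tight: 3.913 servings and 1.293 servings → $3.58.
bell pepper + orange (both tight): parallel constraints — no distinct corner.
Cheapest feasible corner: $2.74.

$2.74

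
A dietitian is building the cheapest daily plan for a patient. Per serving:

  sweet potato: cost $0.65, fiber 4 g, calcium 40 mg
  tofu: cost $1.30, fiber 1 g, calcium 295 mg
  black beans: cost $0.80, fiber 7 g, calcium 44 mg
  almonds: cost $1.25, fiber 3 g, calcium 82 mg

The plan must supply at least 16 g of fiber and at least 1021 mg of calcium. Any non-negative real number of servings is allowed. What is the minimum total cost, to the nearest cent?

Two binding constraints pin down two serving amounts, so the optimal mix uses at most two foods. The candidates are each food alone (scaled to the tighter of fiber/calcium) and each pair with both constraints tight.
sweet potato only: max(16/4, 1021/40) = 25.52 servings → $16.59.
tofu only: max(16/1, 1021/295) = 16 servings → $20.80.
black beans only: max(16/7, 1021/44) = 23.2 servings → $18.56.
almonds only: max(16/3, 1021/82) = 12.45 servings → $15.56.
sweet potato + tofu with both tight: 3.245 servings and 3.021 servings → $6.04.
sweet potato + black beans: the both-tight solution has a negative serving — not a feasible corner.
sweet potato + almonds: intersection lies outside the first quadrant.
tofu + black beans with both tight: 3.188 servings and 1.83 servings → $5.61.
tofu + almonds with both tight: 2.181 servings and 4.606 servings → $8.59.
black beans + almonds with both targets exact would need a negative amount; discard.
Cheapest feasible corner: $5.61.

$5.61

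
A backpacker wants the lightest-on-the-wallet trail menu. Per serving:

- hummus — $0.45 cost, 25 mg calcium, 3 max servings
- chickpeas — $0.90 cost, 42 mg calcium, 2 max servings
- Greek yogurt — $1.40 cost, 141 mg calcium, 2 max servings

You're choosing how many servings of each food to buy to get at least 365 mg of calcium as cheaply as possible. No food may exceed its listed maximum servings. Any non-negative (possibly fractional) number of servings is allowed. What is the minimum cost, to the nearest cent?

$4.32

Cost per mg of calcium: Greek yogurt $0.0099, hummus $0.0180, chickpeas $0.0214.
Take 2 servings of Greek yogurt: +282.0 mg calcium for $2.80 (total $2.80, still need 83.0 mg).
Take 3 servings of hummus: +75.0 mg calcium for $1.35 (total $4.15, still need 8.0 mg).
Take 0.1905 servings of chickpeas: +8.0 mg calcium for $0.17 (total $4.32, still need 0.0 mg).
Filling from the cheapest source first is optimal under one linear minimum: $4.32.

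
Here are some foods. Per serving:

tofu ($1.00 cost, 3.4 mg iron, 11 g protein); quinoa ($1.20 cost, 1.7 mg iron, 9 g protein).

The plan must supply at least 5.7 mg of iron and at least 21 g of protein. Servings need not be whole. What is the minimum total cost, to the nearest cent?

$1.91

A basic optimal solution has at most two foods positive. Try each food alone and each pair with both targets met exactly.
tofu only: max(5.7/3.4, 21/11) = 1.909 servings → $1.91.
quinoa only: max(5.7/1.7, 21/9) = 3.353 servings → $4.02.
tofu + quinoa with both tight: 1.311 servings and 0.7311 servings → $2.19.
The minimum over all feasible corners is $1.91.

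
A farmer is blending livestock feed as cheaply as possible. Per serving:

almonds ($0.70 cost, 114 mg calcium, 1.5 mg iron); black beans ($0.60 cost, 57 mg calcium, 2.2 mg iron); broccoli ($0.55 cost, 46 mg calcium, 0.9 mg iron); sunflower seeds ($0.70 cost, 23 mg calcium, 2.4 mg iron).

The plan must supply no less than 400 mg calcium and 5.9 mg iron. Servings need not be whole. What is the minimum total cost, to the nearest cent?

almonds only: max(400/114, 5.9/1.5) = 3.933 servings → $2.75.
black beans only: max(400/57, 5.9/2.2) = 7.018 servings → $4.21.
broccoli only: max(400/46, 5.9/0.9) = 8.696 servings → $4.78.
sunflower seeds only: max(400/23, 5.9/2.4) = 17.39 servings → $12.17.
almonds + black beans with both tight: 3.289 servings and 0.4392 servings → $2.57.
almonds + broccoli with both tight: 2.637 servings and 2.161 servings → $3.03.
almonds + sunflower seeds with both tight: 3.448 servings and 0.3036 servings → $2.63.
black beans + broccoli with both targets exact would need a negative amount; discard.
black beans + sunflower seeds with both targets exact would need a negative amount; discard.
broccoli + sunflower seeds: the both-tight solution has a negative serving — not a feasible corner.
Cheapest feasible corner: $2.57.

$2.57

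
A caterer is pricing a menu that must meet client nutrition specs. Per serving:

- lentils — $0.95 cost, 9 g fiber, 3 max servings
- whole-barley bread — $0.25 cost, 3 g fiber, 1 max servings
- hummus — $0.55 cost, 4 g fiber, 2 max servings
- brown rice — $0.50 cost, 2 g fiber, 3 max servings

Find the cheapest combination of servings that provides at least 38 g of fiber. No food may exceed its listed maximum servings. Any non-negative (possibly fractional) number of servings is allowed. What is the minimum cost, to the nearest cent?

Cost per g of fiber: whole-barley bread $0.0833, lentils $0.1056, hummus $0.1375, brown rice $0.2500.
Take 1 serving of whole-barley bread: +3.0 g fiber for $0.25 (total $0.25, still need 35.0 g).
Take 3 servings of lentils: +27.0 g fiber for $2.85 (total $3.10, still need 8.0 g).
Take 2 servings of hummus: +8.0 g fiber for $1.10 (total $4.20, still need 0.0 g).
Greedy by cheapest-per-g is optimal for a single linear constraint, so the minimum cost is $4.20.

$4.20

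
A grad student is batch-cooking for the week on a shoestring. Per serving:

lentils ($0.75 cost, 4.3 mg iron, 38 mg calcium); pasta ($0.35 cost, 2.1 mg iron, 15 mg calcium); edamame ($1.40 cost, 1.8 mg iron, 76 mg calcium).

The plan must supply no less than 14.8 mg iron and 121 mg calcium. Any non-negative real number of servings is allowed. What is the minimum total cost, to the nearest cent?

$2.54

Two binding constraints pin down two serving amounts, so the optimal mix uses at most two foods. The candidates are each food alone (scaled to the tighter of iron/calcium) and each pair with both constraints tight.
lentils only: max(14.8/4.3, 121/38) = 3.442 servings → $2.58.
pasta only: max(14.8/2.1, 121/15) = 8.067 servings → $2.82.
edamame only: max(14.8/1.8, 121/76) = 8.222 servings → $11.51.
lentils + pasta with both tight: 2.098 servings and 2.752 servings → $2.54.
lentils + edamame with both targets exact would need a negative amount; discard.
pasta + edamame with both tight: 6.84 servings and 0.2421 servings → $2.73.
The minimum over all feasible corners is $2.54.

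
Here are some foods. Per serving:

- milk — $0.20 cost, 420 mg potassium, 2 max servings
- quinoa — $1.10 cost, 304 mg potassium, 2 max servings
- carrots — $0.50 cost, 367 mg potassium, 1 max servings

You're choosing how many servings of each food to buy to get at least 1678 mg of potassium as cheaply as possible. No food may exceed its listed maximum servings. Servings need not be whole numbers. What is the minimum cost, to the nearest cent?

$2.60

Cost per mg of potassium: milk $0.0005, carrots $0.0014, quinoa $0.0036.
Take 2 servings of milk: +840.0 mg potassium for $0.40 (total $0.40, still need 838.0 mg).
Take 1 serving of carrots: +367.0 mg potassium for $0.50 (total $0.90, still need 471.0 mg).
Take 1.549 servings of quinoa: +471.0 mg potassium for $1.70 (total $2.60, still need 0.0 mg).
Filling from the cheapest source first is optimal under one linear minimum: $2.60.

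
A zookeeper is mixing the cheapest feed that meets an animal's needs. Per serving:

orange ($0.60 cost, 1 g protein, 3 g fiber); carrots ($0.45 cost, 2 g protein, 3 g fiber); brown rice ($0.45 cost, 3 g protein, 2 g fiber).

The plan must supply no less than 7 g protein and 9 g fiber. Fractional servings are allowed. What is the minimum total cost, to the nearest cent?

$1.44

Two binding constraints pin down two serving amounts, so the optimal mix uses at most two foods. The candidates are each food alone (scaled to the tighter of protein/fiber) and each pair with both constraints tight.
orange only: max(7/1, 9/3) = 7 servings → $4.20.
carrots only: max(7/2, 9/3) = 3.5 servings → $1.57.
brown rice only: max(7/3, 9/2) = 4.5 servings → $2.02.
orange + carrots: intersection lies outside the first quadrant.
orange + brown rice with both tight: 1.857 servings and 1.714 servings → $1.89.
carrots + brown rice with both tight: 2.6 servings and 0.6 servings → $1.44.
So the least-cost plan costs $1.44.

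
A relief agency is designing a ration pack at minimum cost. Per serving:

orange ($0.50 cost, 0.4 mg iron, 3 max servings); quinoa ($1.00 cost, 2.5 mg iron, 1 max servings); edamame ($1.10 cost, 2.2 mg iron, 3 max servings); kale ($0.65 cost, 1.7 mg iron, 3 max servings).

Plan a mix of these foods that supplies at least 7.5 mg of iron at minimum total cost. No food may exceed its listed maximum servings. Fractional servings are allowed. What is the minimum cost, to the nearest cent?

Cost per mg of iron: kale $0.3824, quinoa $0.4000, edamame $0.5000, orange $1.2500.
Take 3 servings of kale: +5.1 mg iron for $1.95 (total $1.95, still need 2.4 mg).
Take 0.96 servings of quinoa: +2.4 mg iron for $0.96 (total $2.91, still need 0.0 mg).
Filling from the cheapest source first is optimal under one linear minimum: $2.91.

$2.91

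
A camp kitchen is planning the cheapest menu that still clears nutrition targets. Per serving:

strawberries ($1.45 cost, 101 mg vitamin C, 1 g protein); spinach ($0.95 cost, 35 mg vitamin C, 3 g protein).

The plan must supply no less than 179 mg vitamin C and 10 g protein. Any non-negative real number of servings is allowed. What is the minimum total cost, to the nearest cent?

For a min-cost LP with two ≥-constraints, a basic feasible solution has at most two positive variables.
strawberries only: max(179/101, 10/1) = 10 servings → $14.50.
spinach only: max(179/35, 10/3) = 5.114 servings → $4.86.
strawberries + spinach with both tight: 0.6978 servings and 3.101 servings → $3.96.
The minimum over all feasible corners is $3.96.

$3.96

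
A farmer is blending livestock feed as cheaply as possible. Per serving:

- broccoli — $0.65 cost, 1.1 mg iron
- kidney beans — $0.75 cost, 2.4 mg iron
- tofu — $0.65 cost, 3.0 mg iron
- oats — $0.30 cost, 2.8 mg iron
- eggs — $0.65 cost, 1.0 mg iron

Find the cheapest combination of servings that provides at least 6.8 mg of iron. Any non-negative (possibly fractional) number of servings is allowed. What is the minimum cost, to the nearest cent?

$0.73

Cost per mg of iron: oats $0.1071, tofu $0.2167, kidney beans $0.3125, broccoli $0.5909, eggs $0.6500.
With no serving limits, use only oats: 6.8 mg / 2.8 mg = 2.429 servings × $0.30 = $0.73.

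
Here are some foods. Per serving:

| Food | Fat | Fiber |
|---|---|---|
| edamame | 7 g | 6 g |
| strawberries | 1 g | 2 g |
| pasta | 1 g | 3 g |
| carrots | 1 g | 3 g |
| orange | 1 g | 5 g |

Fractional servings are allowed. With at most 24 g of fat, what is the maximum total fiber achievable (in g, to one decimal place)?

120.0 g

Fiber per g fat: orange 5, pasta 3, carrots 3, strawberries 2, edamame 0.8571.
With no serving limits, spend the whole fat allowance on orange: 24 g / 1 g × 5 g = 120.0 g.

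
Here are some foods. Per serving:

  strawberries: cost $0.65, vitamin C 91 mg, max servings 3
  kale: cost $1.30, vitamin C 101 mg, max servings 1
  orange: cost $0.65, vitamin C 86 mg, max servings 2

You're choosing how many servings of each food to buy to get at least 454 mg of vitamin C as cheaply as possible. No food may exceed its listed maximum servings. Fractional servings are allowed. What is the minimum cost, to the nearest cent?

$3.37

Cost per mg of vitamin C: strawberries $0.0071, orange $0.0076, kale $0.0129.
Take 3 servings of strawberries: +273.0 mg vitamin C for $1.95 (total $1.95, still need 181.0 mg).
Take 2 servings of orange: +172.0 mg vitamin C for $1.30 (total $3.25, still need 9.0 mg).
Take 0.08911 servings of kale: +9.0 mg vitamin C for $0.12 (total $3.37, still need 0.0 mg).
Greedy by cheapest-per-mg is optimal for a single linear constraint, so the minimum cost is $3.37.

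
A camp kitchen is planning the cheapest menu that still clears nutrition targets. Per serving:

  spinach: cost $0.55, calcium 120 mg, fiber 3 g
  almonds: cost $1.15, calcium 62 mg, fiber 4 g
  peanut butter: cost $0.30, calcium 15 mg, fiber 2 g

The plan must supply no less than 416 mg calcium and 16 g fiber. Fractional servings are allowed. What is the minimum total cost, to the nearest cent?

spinach only: max(416/120, 16/3) = 5.333 servings → $2.93.
almonds only: max(416/62, 16/4) = 6.71 servings → $7.72.
peanut butter only: max(416/15, 16/2) = 27.73 servings → $8.32.
spinach + almonds with both tight: 2.286 servings and 2.286 servings → $3.89.
spinach + peanut butter with both tight: 3.036 servings and 3.446 servings → $2.70.
almonds + peanut butter: the both-tight solution has a negative serving — not a feasible corner.
The minimum over all feasible corners is $2.70.

$2.70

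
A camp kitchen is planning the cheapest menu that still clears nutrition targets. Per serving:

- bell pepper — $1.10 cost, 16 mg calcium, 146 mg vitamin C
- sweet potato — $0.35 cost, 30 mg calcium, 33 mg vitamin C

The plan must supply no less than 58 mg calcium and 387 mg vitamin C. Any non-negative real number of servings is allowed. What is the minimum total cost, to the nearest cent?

$2.98

The cheapest plan sits at a corner of the feasible region — with two constraints it uses at most two foods.
bell pepper only: max(58/16, 387/146) = 3.625 servings → $3.99.
sweet potato only: max(58/30, 387/33) = 11.73 servings → $4.10.
bell pepper + sweet potato with both tight: 2.517 servings and 0.5909 servings → $2.98.
The minimum over all feasible corners is $2.98.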